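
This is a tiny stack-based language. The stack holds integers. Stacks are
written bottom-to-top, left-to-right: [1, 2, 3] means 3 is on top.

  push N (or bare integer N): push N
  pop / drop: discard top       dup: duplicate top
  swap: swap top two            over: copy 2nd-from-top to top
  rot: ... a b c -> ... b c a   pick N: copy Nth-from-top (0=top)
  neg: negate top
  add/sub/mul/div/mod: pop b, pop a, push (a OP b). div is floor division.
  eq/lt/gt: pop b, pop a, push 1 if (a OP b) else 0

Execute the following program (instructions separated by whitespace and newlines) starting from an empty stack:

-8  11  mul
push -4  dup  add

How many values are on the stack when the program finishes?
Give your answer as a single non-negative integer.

Answer: 2

Derivation:
After 'push -8': stack = [-8] (depth 1)
After 'push 11': stack = [-8, 11] (depth 2)
After 'mul': stack = [-88] (depth 1)
After 'push -4': stack = [-88, -4] (depth 2)
After 'dup': stack = [-88, -4, -4] (depth 3)
After 'add': stack = [-88, -8] (depth 2)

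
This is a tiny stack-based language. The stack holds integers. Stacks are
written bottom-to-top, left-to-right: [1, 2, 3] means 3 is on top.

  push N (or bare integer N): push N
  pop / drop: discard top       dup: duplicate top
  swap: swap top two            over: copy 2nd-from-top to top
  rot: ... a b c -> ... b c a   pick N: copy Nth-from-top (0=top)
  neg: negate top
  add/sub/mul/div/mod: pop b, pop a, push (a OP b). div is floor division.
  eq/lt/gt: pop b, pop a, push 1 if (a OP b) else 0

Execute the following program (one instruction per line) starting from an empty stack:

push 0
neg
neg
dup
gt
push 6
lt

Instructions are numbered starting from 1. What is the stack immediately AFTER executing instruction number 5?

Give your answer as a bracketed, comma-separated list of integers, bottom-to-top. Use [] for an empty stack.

Step 1 ('push 0'): [0]
Step 2 ('neg'): [0]
Step 3 ('neg'): [0]
Step 4 ('dup'): [0, 0]
Step 5 ('gt'): [0]

Answer: [0]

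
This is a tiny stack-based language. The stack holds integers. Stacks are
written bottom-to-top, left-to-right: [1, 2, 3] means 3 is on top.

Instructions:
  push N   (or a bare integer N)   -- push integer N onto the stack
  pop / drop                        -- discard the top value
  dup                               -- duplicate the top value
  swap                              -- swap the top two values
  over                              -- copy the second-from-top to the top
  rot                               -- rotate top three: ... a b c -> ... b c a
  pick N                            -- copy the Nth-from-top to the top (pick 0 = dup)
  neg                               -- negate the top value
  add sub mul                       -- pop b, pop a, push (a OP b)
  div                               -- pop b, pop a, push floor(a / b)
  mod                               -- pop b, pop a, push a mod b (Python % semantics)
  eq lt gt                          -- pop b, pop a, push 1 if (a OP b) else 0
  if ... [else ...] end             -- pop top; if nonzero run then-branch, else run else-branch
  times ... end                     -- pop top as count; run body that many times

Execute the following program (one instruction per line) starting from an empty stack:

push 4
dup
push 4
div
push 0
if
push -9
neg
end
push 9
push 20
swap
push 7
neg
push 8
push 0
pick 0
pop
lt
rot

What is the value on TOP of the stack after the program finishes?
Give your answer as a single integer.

After 'push 4': [4]
After 'dup': [4, 4]
After 'push 4': [4, 4, 4]
After 'div': [4, 1]
After 'push 0': [4, 1, 0]
After 'if': [4, 1]
After 'push 9': [4, 1, 9]
After 'push 20': [4, 1, 9, 20]
After 'swap': [4, 1, 20, 9]
After 'push 7': [4, 1, 20, 9, 7]
After 'neg': [4, 1, 20, 9, -7]
After 'push 8': [4, 1, 20, 9, -7, 8]
After 'push 0': [4, 1, 20, 9, -7, 8, 0]
After 'pick 0': [4, 1, 20, 9, -7, 8, 0, 0]
After 'pop': [4, 1, 20, 9, -7, 8, 0]
After 'lt': [4, 1, 20, 9, -7, 0]
After 'rot': [4, 1, 20, -7, 0, 9]

Answer: 9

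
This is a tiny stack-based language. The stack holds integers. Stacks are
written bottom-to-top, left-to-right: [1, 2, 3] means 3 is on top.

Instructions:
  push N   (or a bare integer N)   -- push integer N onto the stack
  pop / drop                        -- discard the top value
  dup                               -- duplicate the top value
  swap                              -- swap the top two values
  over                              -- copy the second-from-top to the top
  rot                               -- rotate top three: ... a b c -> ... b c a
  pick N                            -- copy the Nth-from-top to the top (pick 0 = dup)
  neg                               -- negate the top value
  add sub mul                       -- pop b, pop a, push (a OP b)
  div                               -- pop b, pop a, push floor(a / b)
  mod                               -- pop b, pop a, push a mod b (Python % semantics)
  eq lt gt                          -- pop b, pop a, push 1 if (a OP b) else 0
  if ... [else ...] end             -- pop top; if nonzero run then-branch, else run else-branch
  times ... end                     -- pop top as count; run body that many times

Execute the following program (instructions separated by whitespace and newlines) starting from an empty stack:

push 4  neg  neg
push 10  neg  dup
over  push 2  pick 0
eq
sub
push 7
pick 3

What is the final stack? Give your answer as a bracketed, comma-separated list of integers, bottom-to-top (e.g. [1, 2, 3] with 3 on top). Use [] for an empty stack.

Answer: [4, -10, -10, -11, 7, -10]

Derivation:
After 'push 4': [4]
After 'neg': [-4]
After 'neg': [4]
After 'push 10': [4, 10]
After 'neg': [4, -10]
After 'dup': [4, -10, -10]
After 'over': [4, -10, -10, -10]
After 'push 2': [4, -10, -10, -10, 2]
After 'pick 0': [4, -10, -10, -10, 2, 2]
After 'eq': [4, -10, -10, -10, 1]
After 'sub': [4, -10, -10, -11]
After 'push 7': [4, -10, -10, -11, 7]
After 'pick 3': [4, -10, -10, -11, 7, -10]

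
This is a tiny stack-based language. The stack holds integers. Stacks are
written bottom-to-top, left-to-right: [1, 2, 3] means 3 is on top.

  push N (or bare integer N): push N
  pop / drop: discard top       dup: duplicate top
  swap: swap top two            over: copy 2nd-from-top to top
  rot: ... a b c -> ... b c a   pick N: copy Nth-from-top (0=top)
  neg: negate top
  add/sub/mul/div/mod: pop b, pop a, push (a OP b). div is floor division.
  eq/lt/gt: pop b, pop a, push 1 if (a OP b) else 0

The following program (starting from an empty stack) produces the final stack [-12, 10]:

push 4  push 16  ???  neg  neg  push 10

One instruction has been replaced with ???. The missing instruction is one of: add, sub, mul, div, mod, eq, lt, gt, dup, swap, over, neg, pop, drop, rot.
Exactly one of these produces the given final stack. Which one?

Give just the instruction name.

Stack before ???: [4, 16]
Stack after ???:  [-12]
The instruction that transforms [4, 16] -> [-12] is: sub

Answer: sub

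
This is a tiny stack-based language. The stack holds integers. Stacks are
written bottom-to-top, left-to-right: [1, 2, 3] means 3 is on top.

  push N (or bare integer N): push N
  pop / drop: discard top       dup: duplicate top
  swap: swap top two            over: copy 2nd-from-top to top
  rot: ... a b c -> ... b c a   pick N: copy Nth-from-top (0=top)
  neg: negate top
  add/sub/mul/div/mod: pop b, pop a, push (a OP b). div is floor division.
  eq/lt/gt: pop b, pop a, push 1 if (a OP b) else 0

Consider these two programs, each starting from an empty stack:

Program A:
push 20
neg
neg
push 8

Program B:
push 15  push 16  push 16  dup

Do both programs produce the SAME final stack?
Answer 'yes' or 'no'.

Program A trace:
  After 'push 20': [20]
  After 'neg': [-20]
  After 'neg': [20]
  After 'push 8': [20, 8]
Program A final stack: [20, 8]

Program B trace:
  After 'push 15': [15]
  After 'push 16': [15, 16]
  After 'push 16': [15, 16, 16]
  After 'dup': [15, 16, 16, 16]
Program B final stack: [15, 16, 16, 16]
Same: no

Answer: no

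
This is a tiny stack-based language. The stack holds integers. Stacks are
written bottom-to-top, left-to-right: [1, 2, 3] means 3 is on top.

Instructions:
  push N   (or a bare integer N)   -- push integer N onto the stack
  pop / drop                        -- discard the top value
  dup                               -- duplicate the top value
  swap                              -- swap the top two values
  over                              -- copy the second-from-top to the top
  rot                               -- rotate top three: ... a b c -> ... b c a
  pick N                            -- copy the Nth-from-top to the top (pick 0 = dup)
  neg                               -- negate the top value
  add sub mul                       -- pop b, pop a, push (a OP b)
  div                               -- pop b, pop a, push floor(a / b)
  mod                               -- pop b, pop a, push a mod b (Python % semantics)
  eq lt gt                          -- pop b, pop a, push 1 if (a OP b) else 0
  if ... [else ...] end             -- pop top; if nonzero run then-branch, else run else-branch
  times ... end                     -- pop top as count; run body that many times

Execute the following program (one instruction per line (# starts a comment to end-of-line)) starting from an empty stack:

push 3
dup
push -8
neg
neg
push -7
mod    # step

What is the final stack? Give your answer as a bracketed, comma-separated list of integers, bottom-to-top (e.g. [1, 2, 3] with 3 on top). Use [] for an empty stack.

After 'push 3': [3]
After 'dup': [3, 3]
After 'push -8': [3, 3, -8]
After 'neg': [3, 3, 8]
After 'neg': [3, 3, -8]
After 'push -7': [3, 3, -8, -7]
After 'mod': [3, 3, -1]

Answer: [3, 3, -1]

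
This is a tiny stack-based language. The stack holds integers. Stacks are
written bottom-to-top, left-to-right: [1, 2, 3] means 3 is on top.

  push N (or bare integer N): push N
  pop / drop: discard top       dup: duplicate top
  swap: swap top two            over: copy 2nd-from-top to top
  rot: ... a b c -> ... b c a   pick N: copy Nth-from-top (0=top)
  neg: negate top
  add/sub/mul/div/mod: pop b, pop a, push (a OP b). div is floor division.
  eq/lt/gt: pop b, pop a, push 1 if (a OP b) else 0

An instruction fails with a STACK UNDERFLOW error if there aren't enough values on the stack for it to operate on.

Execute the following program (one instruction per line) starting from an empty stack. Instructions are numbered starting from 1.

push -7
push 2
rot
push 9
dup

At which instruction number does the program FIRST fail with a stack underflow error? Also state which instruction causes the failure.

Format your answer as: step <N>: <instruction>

Step 1 ('push -7'): stack = [-7], depth = 1
Step 2 ('push 2'): stack = [-7, 2], depth = 2
Step 3 ('rot'): needs 3 value(s) but depth is 2 — STACK UNDERFLOW

Answer: step 3: rot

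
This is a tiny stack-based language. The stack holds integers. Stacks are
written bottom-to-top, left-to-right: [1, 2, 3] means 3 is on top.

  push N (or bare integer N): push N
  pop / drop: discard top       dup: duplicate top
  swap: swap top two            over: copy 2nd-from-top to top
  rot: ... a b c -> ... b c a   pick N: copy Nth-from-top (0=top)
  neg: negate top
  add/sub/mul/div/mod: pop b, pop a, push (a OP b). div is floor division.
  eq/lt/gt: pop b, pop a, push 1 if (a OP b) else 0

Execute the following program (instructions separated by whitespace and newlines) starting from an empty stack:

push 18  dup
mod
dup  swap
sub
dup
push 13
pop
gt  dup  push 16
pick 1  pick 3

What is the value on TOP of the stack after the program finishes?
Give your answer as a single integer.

After 'push 18': [18]
After 'dup': [18, 18]
After 'mod': [0]
After 'dup': [0, 0]
After 'swap': [0, 0]
After 'sub': [0]
After 'dup': [0, 0]
After 'push 13': [0, 0, 13]
After 'pop': [0, 0]
After 'gt': [0]
After 'dup': [0, 0]
After 'push 16': [0, 0, 16]
After 'pick 1': [0, 0, 16, 0]
After 'pick 3': [0, 0, 16, 0, 0]

Answer: 0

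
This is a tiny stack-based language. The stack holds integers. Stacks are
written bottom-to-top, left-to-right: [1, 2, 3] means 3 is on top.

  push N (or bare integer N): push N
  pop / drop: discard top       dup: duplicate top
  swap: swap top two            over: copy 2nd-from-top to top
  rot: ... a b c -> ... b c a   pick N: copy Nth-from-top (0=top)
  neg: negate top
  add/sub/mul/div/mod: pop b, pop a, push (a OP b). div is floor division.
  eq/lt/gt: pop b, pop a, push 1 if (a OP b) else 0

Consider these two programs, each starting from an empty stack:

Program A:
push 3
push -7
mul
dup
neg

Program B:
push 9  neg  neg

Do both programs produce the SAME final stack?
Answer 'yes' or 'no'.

Program A trace:
  After 'push 3': [3]
  After 'push -7': [3, -7]
  After 'mul': [-21]
  After 'dup': [-21, -21]
  After 'neg': [-21, 21]
Program A final stack: [-21, 21]

Program B trace:
  After 'push 9': [9]
  After 'neg': [-9]
  After 'neg': [9]
Program B final stack: [9]
Same: no

Answer: no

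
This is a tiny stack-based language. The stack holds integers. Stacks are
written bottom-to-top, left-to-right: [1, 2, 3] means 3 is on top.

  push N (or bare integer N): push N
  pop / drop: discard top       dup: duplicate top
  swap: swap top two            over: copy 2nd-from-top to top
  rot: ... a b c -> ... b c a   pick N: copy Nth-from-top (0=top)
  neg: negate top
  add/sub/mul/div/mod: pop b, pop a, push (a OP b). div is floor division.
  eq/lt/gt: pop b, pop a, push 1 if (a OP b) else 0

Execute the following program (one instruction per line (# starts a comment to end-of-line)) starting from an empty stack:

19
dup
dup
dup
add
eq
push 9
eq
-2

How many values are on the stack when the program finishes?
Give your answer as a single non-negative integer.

After 'push 19': stack = [19] (depth 1)
After 'dup': stack = [19, 19] (depth 2)
After 'dup': stack = [19, 19, 19] (depth 3)
After 'dup': stack = [19, 19, 19, 19] (depth 4)
After 'add': stack = [19, 19, 38] (depth 3)
After 'eq': stack = [19, 0] (depth 2)
After 'push 9': stack = [19, 0, 9] (depth 3)
After 'eq': stack = [19, 0] (depth 2)
After 'push -2': stack = [19, 0, -2] (depth 3)

Answer: 3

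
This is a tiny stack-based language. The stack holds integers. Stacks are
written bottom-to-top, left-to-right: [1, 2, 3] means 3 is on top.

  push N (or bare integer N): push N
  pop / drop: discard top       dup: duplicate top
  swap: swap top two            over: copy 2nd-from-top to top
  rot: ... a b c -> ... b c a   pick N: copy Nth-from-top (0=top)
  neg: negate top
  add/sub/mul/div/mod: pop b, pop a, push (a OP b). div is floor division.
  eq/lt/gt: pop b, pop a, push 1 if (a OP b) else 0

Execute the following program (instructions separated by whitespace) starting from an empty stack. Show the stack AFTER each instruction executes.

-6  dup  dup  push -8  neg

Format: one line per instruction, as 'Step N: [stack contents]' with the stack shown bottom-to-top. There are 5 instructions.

Step 1: [-6]
Step 2: [-6, -6]
Step 3: [-6, -6, -6]
Step 4: [-6, -6, -6, -8]
Step 5: [-6, -6, -6, 8]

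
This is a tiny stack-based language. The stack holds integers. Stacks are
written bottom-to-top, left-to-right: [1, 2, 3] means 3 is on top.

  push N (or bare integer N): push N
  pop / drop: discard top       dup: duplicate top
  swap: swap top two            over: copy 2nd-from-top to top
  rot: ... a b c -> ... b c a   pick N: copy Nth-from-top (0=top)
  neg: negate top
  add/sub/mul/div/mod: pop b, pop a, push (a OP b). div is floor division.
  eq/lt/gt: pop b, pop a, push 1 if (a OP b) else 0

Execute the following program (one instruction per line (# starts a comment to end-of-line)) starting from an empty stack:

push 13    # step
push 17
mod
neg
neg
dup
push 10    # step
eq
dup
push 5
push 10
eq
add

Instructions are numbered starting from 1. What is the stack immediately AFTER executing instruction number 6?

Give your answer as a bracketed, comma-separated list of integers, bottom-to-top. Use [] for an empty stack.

Answer: [13, 13]

Derivation:
Step 1 ('push 13'): [13]
Step 2 ('push 17'): [13, 17]
Step 3 ('mod'): [13]
Step 4 ('neg'): [-13]
Step 5 ('neg'): [13]
Step 6 ('dup'): [13, 13]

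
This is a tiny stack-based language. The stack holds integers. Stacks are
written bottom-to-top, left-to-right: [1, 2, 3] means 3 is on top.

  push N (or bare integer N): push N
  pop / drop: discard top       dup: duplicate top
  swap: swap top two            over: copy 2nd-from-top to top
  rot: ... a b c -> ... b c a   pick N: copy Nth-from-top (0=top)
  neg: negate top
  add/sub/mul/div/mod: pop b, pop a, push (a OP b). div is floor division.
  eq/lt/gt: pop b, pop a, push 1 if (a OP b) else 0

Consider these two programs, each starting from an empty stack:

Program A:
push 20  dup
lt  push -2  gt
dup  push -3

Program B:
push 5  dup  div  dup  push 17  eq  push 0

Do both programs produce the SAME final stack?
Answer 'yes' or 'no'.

Program A trace:
  After 'push 20': [20]
  After 'dup': [20, 20]
  After 'lt': [0]
  After 'push -2': [0, -2]
  After 'gt': [1]
  After 'dup': [1, 1]
  After 'push -3': [1, 1, -3]
Program A final stack: [1, 1, -3]

Program B trace:
  After 'push 5': [5]
  After 'dup': [5, 5]
  After 'div': [1]
  After 'dup': [1, 1]
  After 'push 17': [1, 1, 17]
  After 'eq': [1, 0]
  After 'push 0': [1, 0, 0]
Program B final stack: [1, 0, 0]
Same: no

Answer: no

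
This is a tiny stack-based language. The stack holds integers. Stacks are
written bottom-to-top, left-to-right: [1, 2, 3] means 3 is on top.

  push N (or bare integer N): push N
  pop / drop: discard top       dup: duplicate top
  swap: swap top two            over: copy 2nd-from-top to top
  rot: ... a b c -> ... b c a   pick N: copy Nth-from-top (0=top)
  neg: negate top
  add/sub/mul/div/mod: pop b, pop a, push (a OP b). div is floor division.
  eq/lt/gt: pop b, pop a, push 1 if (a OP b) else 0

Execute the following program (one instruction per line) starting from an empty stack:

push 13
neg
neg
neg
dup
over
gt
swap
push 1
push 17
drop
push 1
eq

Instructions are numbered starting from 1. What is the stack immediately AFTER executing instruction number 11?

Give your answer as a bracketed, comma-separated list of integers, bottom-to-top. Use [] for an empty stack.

Answer: [0, -13, 1]

Derivation:
Step 1 ('push 13'): [13]
Step 2 ('neg'): [-13]
Step 3 ('neg'): [13]
Step 4 ('neg'): [-13]
Step 5 ('dup'): [-13, -13]
Step 6 ('over'): [-13, -13, -13]
Step 7 ('gt'): [-13, 0]
Step 8 ('swap'): [0, -13]
Step 9 ('push 1'): [0, -13, 1]
Step 10 ('push 17'): [0, -13, 1, 17]
Step 11 ('drop'): [0, -13, 1]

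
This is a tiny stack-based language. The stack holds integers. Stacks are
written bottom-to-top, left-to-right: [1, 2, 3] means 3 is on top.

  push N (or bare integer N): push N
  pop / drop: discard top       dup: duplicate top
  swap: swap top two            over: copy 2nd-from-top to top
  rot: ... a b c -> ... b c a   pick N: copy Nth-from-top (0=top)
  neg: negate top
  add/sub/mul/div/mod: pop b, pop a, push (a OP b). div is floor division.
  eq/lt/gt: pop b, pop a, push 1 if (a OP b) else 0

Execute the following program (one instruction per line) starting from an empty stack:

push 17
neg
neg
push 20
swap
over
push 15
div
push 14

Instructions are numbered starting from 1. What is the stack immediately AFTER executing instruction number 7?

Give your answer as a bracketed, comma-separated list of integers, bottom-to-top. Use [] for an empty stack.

Step 1 ('push 17'): [17]
Step 2 ('neg'): [-17]
Step 3 ('neg'): [17]
Step 4 ('push 20'): [17, 20]
Step 5 ('swap'): [20, 17]
Step 6 ('over'): [20, 17, 20]
Step 7 ('push 15'): [20, 17, 20, 15]

Answer: [20, 17, 20, 15]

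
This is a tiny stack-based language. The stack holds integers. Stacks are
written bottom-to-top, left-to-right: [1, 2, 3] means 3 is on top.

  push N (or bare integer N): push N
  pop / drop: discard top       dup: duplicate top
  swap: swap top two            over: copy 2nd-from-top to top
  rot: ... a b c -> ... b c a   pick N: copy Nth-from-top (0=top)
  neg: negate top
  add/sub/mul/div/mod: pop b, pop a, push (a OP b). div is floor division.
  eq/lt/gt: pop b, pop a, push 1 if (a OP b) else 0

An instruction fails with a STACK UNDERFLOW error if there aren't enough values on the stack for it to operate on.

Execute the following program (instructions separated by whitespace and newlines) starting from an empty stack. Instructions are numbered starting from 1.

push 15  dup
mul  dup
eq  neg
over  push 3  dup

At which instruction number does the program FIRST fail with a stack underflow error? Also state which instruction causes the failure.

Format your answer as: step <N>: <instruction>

Answer: step 7: over

Derivation:
Step 1 ('push 15'): stack = [15], depth = 1
Step 2 ('dup'): stack = [15, 15], depth = 2
Step 3 ('mul'): stack = [225], depth = 1
Step 4 ('dup'): stack = [225, 225], depth = 2
Step 5 ('eq'): stack = [1], depth = 1
Step 6 ('neg'): stack = [-1], depth = 1
Step 7 ('over'): needs 2 value(s) but depth is 1 — STACK UNDERFLOW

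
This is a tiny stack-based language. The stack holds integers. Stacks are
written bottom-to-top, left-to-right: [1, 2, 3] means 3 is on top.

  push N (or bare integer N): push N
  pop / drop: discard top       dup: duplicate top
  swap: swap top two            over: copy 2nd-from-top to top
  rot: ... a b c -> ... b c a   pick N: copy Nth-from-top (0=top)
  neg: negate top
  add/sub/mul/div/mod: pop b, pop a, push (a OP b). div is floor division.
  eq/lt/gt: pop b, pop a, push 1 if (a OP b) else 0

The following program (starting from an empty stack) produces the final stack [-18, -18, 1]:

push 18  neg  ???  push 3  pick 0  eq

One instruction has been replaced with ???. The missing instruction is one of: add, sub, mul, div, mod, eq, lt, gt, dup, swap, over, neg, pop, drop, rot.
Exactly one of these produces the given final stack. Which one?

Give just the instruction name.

Stack before ???: [-18]
Stack after ???:  [-18, -18]
The instruction that transforms [-18] -> [-18, -18] is: dup

Answer: dup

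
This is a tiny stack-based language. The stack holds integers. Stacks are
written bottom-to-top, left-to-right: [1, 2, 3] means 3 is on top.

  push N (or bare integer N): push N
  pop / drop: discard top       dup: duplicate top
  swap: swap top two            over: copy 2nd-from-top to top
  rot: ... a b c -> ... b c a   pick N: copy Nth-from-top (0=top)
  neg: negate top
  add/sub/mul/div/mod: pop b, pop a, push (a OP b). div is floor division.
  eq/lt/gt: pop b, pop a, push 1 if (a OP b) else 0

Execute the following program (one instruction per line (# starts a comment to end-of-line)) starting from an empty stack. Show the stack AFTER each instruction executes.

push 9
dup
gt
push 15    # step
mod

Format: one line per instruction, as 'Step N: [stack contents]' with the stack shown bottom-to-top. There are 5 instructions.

Step 1: [9]
Step 2: [9, 9]
Step 3: [0]
Step 4: [0, 15]
Step 5: [0]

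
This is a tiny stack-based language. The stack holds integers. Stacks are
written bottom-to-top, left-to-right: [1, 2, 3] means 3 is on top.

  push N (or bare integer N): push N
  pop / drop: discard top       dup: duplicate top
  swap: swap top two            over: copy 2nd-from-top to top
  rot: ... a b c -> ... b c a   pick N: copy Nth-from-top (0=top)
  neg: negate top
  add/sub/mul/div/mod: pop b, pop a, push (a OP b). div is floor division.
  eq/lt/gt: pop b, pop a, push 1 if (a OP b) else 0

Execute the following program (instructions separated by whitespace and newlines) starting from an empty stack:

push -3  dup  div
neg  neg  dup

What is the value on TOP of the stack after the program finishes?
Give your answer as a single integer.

Answer: 1

Derivation:
After 'push -3': [-3]
After 'dup': [-3, -3]
After 'div': [1]
After 'neg': [-1]
After 'neg': [1]
After 'dup': [1, 1]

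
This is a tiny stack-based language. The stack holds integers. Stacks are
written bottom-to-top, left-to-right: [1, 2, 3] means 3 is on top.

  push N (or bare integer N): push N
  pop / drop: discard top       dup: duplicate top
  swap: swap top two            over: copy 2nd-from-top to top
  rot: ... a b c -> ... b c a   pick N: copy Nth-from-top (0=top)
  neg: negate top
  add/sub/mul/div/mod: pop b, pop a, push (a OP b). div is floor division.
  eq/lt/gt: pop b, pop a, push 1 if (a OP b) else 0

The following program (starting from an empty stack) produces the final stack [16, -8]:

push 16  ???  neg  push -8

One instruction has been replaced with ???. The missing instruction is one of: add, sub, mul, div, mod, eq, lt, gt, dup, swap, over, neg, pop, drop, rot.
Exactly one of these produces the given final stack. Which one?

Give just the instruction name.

Stack before ???: [16]
Stack after ???:  [-16]
The instruction that transforms [16] -> [-16] is: neg

Answer: neg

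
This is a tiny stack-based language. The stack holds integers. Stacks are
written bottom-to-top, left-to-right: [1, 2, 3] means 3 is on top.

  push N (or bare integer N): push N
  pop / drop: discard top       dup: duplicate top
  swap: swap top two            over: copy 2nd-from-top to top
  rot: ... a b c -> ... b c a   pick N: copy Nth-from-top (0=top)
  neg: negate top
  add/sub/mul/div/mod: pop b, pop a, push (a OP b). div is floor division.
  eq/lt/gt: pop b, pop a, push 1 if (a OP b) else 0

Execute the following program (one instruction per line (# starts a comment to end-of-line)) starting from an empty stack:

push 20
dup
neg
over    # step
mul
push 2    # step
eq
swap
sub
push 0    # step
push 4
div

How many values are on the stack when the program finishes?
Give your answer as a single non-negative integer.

After 'push 20': stack = [20] (depth 1)
After 'dup': stack = [20, 20] (depth 2)
After 'neg': stack = [20, -20] (depth 2)
After 'over': stack = [20, -20, 20] (depth 3)
After 'mul': stack = [20, -400] (depth 2)
After 'push 2': stack = [20, -400, 2] (depth 3)
After 'eq': stack = [20, 0] (depth 2)
After 'swap': stack = [0, 20] (depth 2)
After 'sub': stack = [-20] (depth 1)
After 'push 0': stack = [-20, 0] (depth 2)
After 'push 4': stack = [-20, 0, 4] (depth 3)
After 'div': stack = [-20, 0] (depth 2)

Answer: 2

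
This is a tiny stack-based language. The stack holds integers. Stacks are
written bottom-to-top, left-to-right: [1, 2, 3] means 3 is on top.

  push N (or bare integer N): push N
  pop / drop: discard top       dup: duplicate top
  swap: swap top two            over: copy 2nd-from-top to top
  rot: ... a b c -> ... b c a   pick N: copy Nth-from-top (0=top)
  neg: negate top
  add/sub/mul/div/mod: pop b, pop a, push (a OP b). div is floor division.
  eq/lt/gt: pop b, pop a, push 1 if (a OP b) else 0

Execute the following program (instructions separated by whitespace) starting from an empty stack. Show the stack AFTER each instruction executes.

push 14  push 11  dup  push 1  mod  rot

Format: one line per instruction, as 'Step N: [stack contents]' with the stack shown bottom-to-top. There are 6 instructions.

Step 1: [14]
Step 2: [14, 11]
Step 3: [14, 11, 11]
Step 4: [14, 11, 11, 1]
Step 5: [14, 11, 0]
Step 6: [11, 0, 14]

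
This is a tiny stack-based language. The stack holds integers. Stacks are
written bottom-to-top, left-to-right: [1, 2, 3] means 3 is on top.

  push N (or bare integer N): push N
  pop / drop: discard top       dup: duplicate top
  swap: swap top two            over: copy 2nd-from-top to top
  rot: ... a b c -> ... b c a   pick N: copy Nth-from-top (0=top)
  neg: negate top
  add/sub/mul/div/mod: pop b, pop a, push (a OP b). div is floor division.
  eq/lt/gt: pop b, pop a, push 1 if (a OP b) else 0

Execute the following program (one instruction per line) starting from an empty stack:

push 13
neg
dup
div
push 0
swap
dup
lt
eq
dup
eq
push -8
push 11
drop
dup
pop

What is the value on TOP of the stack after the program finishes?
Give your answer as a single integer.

Answer: -8

Derivation:
After 'push 13': [13]
After 'neg': [-13]
After 'dup': [-13, -13]
After 'div': [1]
After 'push 0': [1, 0]
After 'swap': [0, 1]
After 'dup': [0, 1, 1]
After 'lt': [0, 0]
After 'eq': [1]
After 'dup': [1, 1]
After 'eq': [1]
After 'push -8': [1, -8]
After 'push 11': [1, -8, 11]
After 'drop': [1, -8]
After 'dup': [1, -8, -8]
After 'pop': [1, -8]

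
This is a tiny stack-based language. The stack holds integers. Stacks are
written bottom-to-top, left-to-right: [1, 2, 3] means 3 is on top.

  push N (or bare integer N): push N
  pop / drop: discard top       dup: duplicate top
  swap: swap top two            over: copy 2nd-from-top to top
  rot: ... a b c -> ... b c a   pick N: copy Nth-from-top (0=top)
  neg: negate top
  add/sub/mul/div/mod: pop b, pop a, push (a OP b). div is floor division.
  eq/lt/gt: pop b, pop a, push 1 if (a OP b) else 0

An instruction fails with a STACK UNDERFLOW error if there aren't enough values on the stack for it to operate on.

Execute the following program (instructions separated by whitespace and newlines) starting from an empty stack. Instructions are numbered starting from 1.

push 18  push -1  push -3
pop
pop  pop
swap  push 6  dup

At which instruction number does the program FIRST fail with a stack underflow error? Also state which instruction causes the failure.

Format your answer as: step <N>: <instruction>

Step 1 ('push 18'): stack = [18], depth = 1
Step 2 ('push -1'): stack = [18, -1], depth = 2
Step 3 ('push -3'): stack = [18, -1, -3], depth = 3
Step 4 ('pop'): stack = [18, -1], depth = 2
Step 5 ('pop'): stack = [18], depth = 1
Step 6 ('pop'): stack = [], depth = 0
Step 7 ('swap'): needs 2 value(s) but depth is 0 — STACK UNDERFLOW

Answer: step 7: swap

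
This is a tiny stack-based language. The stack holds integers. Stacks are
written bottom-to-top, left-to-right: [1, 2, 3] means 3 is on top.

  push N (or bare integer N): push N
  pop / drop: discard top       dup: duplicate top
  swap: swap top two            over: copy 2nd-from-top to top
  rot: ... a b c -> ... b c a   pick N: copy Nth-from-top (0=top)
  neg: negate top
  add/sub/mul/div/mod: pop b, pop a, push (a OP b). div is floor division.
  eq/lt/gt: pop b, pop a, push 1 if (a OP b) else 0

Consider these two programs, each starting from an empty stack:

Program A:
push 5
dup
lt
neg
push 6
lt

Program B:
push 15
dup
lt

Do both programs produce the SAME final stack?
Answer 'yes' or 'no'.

Program A trace:
  After 'push 5': [5]
  After 'dup': [5, 5]
  After 'lt': [0]
  After 'neg': [0]
  After 'push 6': [0, 6]
  After 'lt': [1]
Program A final stack: [1]

Program B trace:
  After 'push 15': [15]
  After 'dup': [15, 15]
  After 'lt': [0]
Program B final stack: [0]
Same: no

Answer: no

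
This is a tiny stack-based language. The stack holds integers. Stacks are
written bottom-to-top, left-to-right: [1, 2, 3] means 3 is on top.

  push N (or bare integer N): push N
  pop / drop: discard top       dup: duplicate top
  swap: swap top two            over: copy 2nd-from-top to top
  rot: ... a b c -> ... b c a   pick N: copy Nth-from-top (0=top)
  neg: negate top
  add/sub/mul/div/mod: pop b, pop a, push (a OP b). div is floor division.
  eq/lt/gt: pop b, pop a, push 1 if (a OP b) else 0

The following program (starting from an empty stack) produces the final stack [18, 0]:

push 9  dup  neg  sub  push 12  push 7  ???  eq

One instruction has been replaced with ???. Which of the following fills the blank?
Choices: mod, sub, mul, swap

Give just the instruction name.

Stack before ???: [18, 12, 7]
Stack after ???:  [18, 7, 12]
Checking each choice:
  mod: produces [0]
  sub: produces [0]
  mul: produces [0]
  swap: MATCH


Answer: swap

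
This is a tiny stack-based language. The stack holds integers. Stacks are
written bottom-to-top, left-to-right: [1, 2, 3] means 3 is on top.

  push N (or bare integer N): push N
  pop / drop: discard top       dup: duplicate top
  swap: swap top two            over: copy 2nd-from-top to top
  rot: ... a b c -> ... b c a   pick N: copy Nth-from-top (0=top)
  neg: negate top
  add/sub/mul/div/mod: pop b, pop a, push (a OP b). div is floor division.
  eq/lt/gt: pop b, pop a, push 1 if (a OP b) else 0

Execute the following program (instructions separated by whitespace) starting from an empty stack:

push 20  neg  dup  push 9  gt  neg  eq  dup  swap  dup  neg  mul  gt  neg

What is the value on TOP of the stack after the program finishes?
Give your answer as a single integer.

After 'push 20': [20]
After 'neg': [-20]
After 'dup': [-20, -20]
After 'push 9': [-20, -20, 9]
After 'gt': [-20, 0]
After 'neg': [-20, 0]
After 'eq': [0]
After 'dup': [0, 0]
After 'swap': [0, 0]
After 'dup': [0, 0, 0]
After 'neg': [0, 0, 0]
After 'mul': [0, 0]
After 'gt': [0]
After 'neg': [0]

Answer: 0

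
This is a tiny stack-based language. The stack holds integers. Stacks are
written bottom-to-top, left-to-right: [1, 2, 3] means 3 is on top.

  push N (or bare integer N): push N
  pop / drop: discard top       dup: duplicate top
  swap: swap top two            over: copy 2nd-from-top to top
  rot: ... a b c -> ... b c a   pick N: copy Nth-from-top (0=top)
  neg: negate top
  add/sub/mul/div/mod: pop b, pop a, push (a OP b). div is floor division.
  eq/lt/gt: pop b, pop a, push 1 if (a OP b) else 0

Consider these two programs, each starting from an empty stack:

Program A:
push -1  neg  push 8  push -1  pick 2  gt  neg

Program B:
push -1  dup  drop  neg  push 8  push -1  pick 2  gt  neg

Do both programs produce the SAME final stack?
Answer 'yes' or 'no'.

Program A trace:
  After 'push -1': [-1]
  After 'neg': [1]
  After 'push 8': [1, 8]
  After 'push -1': [1, 8, -1]
  After 'pick 2': [1, 8, -1, 1]
  After 'gt': [1, 8, 0]
  After 'neg': [1, 8, 0]
Program A final stack: [1, 8, 0]

Program B trace:
  After 'push -1': [-1]
  After 'dup': [-1, -1]
  After 'drop': [-1]
  After 'neg': [1]
  After 'push 8': [1, 8]
  After 'push -1': [1, 8, -1]
  After 'pick 2': [1, 8, -1, 1]
  After 'gt': [1, 8, 0]
  After 'neg': [1, 8, 0]
Program B final stack: [1, 8, 0]
Same: yes

Answer: yes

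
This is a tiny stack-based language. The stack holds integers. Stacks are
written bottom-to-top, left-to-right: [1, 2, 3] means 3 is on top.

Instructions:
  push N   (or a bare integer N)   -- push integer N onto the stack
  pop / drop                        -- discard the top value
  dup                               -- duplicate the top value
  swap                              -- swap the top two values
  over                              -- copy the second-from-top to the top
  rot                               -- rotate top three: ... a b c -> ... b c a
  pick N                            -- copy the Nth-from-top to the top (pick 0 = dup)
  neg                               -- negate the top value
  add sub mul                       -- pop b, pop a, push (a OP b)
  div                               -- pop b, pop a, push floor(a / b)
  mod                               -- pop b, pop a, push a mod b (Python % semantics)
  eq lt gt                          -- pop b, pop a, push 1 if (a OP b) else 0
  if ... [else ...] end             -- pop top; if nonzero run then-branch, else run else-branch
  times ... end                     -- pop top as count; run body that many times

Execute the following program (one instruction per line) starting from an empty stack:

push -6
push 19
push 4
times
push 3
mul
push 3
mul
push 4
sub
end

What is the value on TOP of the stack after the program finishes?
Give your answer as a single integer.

After 'push -6': [-6]
After 'push 19': [-6, 19]
After 'push 4': [-6, 19, 4]
After 'times': [-6, 19]
After 'push 3': [-6, 19, 3]
After 'mul': [-6, 57]
After 'push 3': [-6, 57, 3]
After 'mul': [-6, 171]
After 'push 4': [-6, 171, 4]
After 'sub': [-6, 167]
  ...
After 'push 3': [-6, 4497, 3]
After 'mul': [-6, 13491]
After 'push 4': [-6, 13491, 4]
After 'sub': [-6, 13487]
After 'push 3': [-6, 13487, 3]
After 'mul': [-6, 40461]
After 'push 3': [-6, 40461, 3]
After 'mul': [-6, 121383]
After 'push 4': [-6, 121383, 4]
After 'sub': [-6, 121379]

Answer: 121379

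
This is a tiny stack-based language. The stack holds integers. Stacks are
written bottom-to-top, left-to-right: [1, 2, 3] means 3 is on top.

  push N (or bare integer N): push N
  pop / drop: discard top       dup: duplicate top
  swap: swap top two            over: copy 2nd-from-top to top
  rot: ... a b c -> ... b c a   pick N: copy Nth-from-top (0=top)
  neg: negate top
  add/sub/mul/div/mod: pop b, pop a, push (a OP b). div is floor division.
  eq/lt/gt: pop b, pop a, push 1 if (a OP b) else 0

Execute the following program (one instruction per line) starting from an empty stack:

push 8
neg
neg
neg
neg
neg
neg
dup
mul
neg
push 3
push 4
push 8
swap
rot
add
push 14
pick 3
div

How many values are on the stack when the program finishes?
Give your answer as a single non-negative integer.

Answer: 4

Derivation:
After 'push 8': stack = [8] (depth 1)
After 'neg': stack = [-8] (depth 1)
After 'neg': stack = [8] (depth 1)
After 'neg': stack = [-8] (depth 1)
After 'neg': stack = [8] (depth 1)
After 'neg': stack = [-8] (depth 1)
After 'neg': stack = [8] (depth 1)
After 'dup': stack = [8, 8] (depth 2)
After 'mul': stack = [64] (depth 1)
After 'neg': stack = [-64] (depth 1)
After 'push 3': stack = [-64, 3] (depth 2)
After 'push 4': stack = [-64, 3, 4] (depth 3)
After 'push 8': stack = [-64, 3, 4, 8] (depth 4)
After 'swap': stack = [-64, 3, 8, 4] (depth 4)
After 'rot': stack = [-64, 8, 4, 3] (depth 4)
After 'add': stack = [-64, 8, 7] (depth 3)
After 'push 14': stack = [-64, 8, 7, 14] (depth 4)
After 'pick 3': stack = [-64, 8, 7, 14, -64] (depth 5)
After 'div': stack = [-64, 8, 7, -1] (depth 4)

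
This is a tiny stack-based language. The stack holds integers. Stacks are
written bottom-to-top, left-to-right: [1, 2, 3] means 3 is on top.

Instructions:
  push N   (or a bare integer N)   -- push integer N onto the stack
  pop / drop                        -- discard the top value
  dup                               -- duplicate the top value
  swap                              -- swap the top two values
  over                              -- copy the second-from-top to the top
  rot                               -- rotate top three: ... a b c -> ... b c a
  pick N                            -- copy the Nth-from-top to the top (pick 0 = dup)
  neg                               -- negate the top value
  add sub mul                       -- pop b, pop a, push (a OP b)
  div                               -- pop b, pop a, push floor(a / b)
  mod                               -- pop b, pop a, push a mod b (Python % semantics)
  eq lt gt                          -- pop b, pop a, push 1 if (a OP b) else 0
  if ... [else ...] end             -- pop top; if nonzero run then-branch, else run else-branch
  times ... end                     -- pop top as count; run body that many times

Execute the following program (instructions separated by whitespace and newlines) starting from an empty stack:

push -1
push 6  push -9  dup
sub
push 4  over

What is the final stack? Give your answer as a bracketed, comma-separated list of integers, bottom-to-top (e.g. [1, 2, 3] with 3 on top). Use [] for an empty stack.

Answer: [-1, 6, 0, 4, 0]

Derivation:
After 'push -1': [-1]
After 'push 6': [-1, 6]
After 'push -9': [-1, 6, -9]
After 'dup': [-1, 6, -9, -9]
After 'sub': [-1, 6, 0]
After 'push 4': [-1, 6, 0, 4]
After 'over': [-1, 6, 0, 4, 0]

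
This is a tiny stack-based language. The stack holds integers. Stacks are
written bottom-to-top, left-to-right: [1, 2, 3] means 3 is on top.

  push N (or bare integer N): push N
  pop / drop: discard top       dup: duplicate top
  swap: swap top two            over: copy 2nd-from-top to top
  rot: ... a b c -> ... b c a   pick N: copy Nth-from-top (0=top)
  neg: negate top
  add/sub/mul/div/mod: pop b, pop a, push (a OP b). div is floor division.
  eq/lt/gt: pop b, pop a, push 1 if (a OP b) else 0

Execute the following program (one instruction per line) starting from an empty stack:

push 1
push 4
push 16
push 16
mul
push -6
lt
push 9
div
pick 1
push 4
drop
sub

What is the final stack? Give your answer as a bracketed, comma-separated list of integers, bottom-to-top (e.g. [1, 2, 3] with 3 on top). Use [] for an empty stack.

After 'push 1': [1]
After 'push 4': [1, 4]
After 'push 16': [1, 4, 16]
After 'push 16': [1, 4, 16, 16]
After 'mul': [1, 4, 256]
After 'push -6': [1, 4, 256, -6]
After 'lt': [1, 4, 0]
After 'push 9': [1, 4, 0, 9]
After 'div': [1, 4, 0]
After 'pick 1': [1, 4, 0, 4]
After 'push 4': [1, 4, 0, 4, 4]
After 'drop': [1, 4, 0, 4]
After 'sub': [1, 4, -4]

Answer: [1, 4, -4]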